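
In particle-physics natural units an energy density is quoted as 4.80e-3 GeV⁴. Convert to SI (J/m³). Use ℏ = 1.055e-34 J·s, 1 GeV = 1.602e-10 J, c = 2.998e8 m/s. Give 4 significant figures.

[E]/[L]³ = [E]⁴/(ℏc)³; restore (ℏc)⁻³.
1 GeV⁴ → 1/(ℏc)³ × (1 GeV in J)⁴ = 2.082e37 J/m³.
Result: 4.80e-3 × 2.082e37 = 9.992e34 J/m³.

9.992e34 J/m³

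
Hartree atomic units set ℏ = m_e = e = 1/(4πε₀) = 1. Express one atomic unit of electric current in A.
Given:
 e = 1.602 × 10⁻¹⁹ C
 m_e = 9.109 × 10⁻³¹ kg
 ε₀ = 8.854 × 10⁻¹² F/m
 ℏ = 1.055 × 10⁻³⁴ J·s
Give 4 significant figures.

6.612 × 10⁻³ A

From ℏ = m_e = e = 1/(4πε₀) = 1 the current scale is I_au = e E_h/ℏ = m_e e⁵/((4πε₀)²ℏ³).
E_h = 4.354 × 10⁻¹⁸ J
e·E_h/ℏ = 6.612 × 10⁻³ A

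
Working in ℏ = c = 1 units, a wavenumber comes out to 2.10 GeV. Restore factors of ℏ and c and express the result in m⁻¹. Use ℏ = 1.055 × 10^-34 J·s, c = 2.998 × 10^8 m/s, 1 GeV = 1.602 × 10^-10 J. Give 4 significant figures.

1.064 × 10^16 m⁻¹

Inverse length is [E]/(ℏc).
1 GeV → 1/(ℏc) × (1 GeV in J) = 5.065 × 10^15 m⁻¹.
Result: 2.10 × 5.065 × 10^15 = 1.064 × 10^16 m⁻¹.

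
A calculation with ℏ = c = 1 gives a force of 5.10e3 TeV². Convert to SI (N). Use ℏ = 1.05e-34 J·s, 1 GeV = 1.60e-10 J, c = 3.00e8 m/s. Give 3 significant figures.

Force is [E]/[L] = [E]²/(ℏc); restore (ℏc)⁻¹.
1 GeV² → 1/(ℏc) × (1 GeV in J)² = 8.13e5 N.
Convert the energy scale: 5.10e3 TeV² = 5.10e9 GeV².
Result: 5.10e9 × 8.13e5 = 4.14e15 N.

4.14e15 N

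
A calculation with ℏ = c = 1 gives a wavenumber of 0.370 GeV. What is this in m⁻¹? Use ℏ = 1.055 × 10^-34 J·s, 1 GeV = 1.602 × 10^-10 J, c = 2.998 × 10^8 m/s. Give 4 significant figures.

1.874 × 10^15 m⁻¹

Inverse length is [E]/(ℏc).
1 GeV → 1/(ℏc) × (1 GeV in J) = 5.065 × 10^15 m⁻¹.
Result: 0.370 × 5.065 × 10^15 = 1.874 × 10^15 m⁻¹.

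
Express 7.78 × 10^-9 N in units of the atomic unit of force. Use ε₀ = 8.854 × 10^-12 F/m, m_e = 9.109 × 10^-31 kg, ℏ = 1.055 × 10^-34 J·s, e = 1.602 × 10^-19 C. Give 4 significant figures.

atomic unit of force: F_au = E_h/a₀ = m_e²e⁶/((4πε₀)³ℏ⁴) = 8.220 × 10^-8 N.
7.78 × 10^-9 / 8.220 × 10^-8 = 0.09465

0.09465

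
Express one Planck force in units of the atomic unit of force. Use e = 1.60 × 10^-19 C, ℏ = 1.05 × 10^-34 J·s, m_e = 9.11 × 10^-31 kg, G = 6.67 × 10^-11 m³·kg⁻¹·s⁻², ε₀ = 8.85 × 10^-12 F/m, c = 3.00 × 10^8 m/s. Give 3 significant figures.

1.46 × 10^51

Planck force: F_P = c⁴/G = 1.21 × 10^44 N
atomic unit of force: F_au = E_h/a₀ = m_e²e⁶/((4πε₀)³ℏ⁴) = 8.33 × 10^-8 N
ratio = 1.21 × 10^44 / 8.33 × 10^-8 = 1.46 × 10^51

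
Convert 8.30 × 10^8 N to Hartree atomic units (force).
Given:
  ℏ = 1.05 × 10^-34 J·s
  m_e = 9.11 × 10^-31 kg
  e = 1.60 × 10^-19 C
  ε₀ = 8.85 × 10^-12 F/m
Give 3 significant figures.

atomic unit of force: F_au = E_h/a₀ = m_e²e⁶/((4πε₀)³ℏ⁴) = 8.33 × 10^-8 N.
8.30 × 10^8 / 8.33 × 10^-8 = 9.97 × 10^15

9.97 × 10^15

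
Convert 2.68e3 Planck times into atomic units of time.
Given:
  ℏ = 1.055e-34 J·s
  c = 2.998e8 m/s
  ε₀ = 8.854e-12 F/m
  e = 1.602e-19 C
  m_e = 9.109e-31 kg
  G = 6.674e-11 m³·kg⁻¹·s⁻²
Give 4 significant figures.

5.964e-24

Planck time: t_P = √(ℏG/c⁵) = 5.392e-44 s
atomic unit of time: τ_au = (4πε₀)²ℏ³/(m_e e⁴) = 2.423e-17 s
2.68e3 × 5.392e-44 / 2.423e-17 = 5.964e-24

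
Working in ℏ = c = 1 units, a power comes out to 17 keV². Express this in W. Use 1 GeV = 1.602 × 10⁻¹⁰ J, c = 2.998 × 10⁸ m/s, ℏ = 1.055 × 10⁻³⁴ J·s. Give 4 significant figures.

Power is [E]/[T] = [E]²/ℏ.
1 GeV² → 1/ℏ × (1 GeV in J)² = 2.433 × 10¹⁴ W.
Convert the energy scale: 17 keV² = 1.70 × 10⁻¹¹ GeV².
Result: 1.70 × 10⁻¹¹ × 2.433 × 10¹⁴ = 4.135 × 10³ W.

4.135 × 10³ W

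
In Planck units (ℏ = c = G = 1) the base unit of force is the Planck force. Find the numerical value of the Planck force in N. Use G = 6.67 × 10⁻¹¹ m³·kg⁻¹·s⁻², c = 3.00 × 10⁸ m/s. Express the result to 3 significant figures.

F_P = c⁴/G
  = 8.10 × 10³³ / 6.67 × 10⁻¹¹
  = 1.21 × 10⁴⁴ N

1.21 × 10⁴⁴ N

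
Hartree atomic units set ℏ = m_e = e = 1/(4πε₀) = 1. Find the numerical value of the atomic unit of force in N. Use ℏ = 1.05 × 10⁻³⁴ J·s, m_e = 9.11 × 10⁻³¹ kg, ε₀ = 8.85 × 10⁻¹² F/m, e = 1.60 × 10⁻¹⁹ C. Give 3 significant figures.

The unique combination of the constants set to 1 with dimensions of force is F_au = E_h/a₀ = m_e²e⁶/((4πε₀)³ℏ⁴).
E_h = 4.38 × 10⁻¹⁸ J
a₀ = 5.26 × 10⁻¹¹ m
E_h/a₀ = 8.33 × 10⁻⁸ N

8.33 × 10⁻⁸ N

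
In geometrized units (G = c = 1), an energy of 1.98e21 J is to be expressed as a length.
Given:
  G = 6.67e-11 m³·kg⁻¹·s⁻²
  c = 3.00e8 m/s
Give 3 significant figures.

1.63e-23 m

Energy → length via G/c⁴.
1.98e21 J × (G/c⁴) = 1.63e-23 m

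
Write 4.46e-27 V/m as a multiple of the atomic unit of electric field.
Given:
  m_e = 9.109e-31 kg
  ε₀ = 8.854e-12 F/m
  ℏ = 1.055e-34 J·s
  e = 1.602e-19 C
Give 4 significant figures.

atomic unit of electric field: E_au = E_h/(e a₀) = m_e²e⁵/((4πε₀)³ℏ⁴) = 5.131e11 V/m.
4.46e-27 / 5.131e11 = 8.692e-39

8.692e-39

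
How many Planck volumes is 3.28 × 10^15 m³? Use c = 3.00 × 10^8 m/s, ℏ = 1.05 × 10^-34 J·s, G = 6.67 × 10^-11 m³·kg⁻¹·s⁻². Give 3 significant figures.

Planck volume: V_P = (ℏG/c³)^(3/2) = 4.18 × 10^-105 m³.
3.28 × 10^15 / 4.18 × 10^-105 = 7.85 × 10^119

7.85 × 10^119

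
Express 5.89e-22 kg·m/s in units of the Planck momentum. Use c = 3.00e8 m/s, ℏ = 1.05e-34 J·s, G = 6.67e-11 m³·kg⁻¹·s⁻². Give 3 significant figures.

9.03e-23

Planck momentum: p_P = √(ℏc³/G) = 6.52 kg·m/s.
5.89e-22 / 6.52 = 9.03e-23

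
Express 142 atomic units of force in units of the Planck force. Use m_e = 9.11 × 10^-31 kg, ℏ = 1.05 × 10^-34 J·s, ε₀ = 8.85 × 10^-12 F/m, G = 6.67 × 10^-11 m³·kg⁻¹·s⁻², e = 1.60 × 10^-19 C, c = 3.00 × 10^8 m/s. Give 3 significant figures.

atomic unit of force: F_au = E_h/a₀ = m_e²e⁶/((4πε₀)³ℏ⁴) = 8.33 × 10^-8 N
Planck force: F_P = c⁴/G = 1.21 × 10^44 N
142 × 8.33 × 10^-8 / 1.21 × 10^44 = 9.74 × 10^-50

9.74 × 10^-50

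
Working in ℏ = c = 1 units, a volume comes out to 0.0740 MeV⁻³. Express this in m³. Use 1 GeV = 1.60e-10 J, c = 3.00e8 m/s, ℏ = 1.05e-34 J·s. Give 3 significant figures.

Volume is [L]³ = [E]⁻³·(ℏc)³.
1 GeV⁻³ → (ℏc)³ × (1 GeV in J)⁻³ = 7.63e-48 m³.
Convert the energy scale: 0.0740 MeV⁻³ = 7.40e7 GeV⁻³.
Result: 7.40e7 × 7.63e-48 = 5.65e-40 m³.

5.65e-40 m³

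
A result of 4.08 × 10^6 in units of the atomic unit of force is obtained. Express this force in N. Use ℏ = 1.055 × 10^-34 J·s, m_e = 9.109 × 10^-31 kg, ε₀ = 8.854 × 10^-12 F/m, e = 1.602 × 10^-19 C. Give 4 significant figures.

One atomic unit of force: F_au = E_h/a₀ = m_e²e⁶/((4πε₀)³ℏ⁴) = 8.220 × 10^-8 N.
4.08 × 10^6 × 8.220 × 10^-8 N = 0.3354 N

0.3354 N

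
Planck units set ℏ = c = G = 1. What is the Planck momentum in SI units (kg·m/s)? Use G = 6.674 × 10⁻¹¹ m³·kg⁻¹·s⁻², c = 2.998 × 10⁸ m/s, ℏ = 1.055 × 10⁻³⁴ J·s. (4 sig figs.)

Dimensional analysis gives p_P = √(ℏc³/G).
  = √(42.60)
  = 6.527 kg·m/s

6.527 kg·m/s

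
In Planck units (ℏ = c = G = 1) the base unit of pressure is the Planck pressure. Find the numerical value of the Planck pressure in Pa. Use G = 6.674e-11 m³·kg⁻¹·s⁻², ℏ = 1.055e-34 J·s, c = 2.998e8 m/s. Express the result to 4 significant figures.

4.632e113 Pa

p_P = c⁷/(ℏG²)
  = 2.177e59 / 4.699e-55
  = 4.632e113 Pa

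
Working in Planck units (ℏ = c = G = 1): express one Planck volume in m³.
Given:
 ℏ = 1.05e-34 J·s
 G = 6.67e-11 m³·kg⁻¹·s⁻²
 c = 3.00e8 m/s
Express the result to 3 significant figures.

4.18e-105 m³

Dimensional analysis gives V_P = (ℏG/c³)^(3/2).
  = √(1.75e-209)
  = 4.18e-105 m³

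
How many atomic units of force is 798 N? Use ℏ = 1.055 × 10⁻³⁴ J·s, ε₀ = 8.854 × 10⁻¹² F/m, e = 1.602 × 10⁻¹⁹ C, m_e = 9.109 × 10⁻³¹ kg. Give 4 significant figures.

atomic unit of force: F_au = E_h/a₀ = m_e²e⁶/((4πε₀)³ℏ⁴) = 8.220 × 10⁻⁸ N.
798 / 8.220 × 10⁻⁸ = 9.708 × 10⁹

9.708 × 10⁹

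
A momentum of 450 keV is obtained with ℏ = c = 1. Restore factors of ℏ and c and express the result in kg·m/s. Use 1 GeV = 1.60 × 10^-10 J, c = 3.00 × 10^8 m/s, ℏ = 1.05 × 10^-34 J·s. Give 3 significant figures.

Momentum is [E]/c; divide by c.
1 GeV → 1/c × (1 GeV in J) = 5.33 × 10^-19 kg·m/s.
Convert the energy scale: 450 keV = 4.50 × 10^-4 GeV.
Result: 4.50 × 10^-4 × 5.33 × 10^-19 = 2.40 × 10^-22 kg·m/s.

2.40 × 10^-22 kg·m/s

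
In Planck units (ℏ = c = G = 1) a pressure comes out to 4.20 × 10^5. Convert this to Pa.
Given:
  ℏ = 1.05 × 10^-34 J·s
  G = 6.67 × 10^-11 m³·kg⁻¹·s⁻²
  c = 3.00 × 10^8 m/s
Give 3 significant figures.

One Planck pressure: p_P = c⁷/(ℏG²) = 4.68 × 10^113 Pa.
4.20 × 10^5 × 4.68 × 10^113 Pa = 1.97 × 10^119 Pa

1.97 × 10^119 Pa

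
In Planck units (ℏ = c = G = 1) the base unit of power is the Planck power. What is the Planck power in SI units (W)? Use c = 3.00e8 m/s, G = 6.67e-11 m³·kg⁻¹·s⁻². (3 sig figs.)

P_P = c⁵/G
  = 2.43e42 / 6.67e-11
  = 3.64e52 W

3.64e52 W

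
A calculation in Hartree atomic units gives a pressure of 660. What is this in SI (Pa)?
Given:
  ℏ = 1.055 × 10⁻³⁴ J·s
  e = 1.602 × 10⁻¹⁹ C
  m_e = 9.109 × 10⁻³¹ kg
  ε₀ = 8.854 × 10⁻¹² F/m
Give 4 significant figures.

1.933 × 10¹⁶ Pa

One atomic unit of pressure: P_au = E_h/a₀³ = m_e⁴e¹⁰/((4πε₀)⁵ℏ⁸) = 2.929 × 10¹³ Pa.
660 × 2.929 × 10¹³ Pa = 1.933 × 10¹⁶ Pa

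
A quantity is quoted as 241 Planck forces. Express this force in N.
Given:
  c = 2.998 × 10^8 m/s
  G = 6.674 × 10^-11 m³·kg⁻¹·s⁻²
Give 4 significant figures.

One Planck force: F_P = c⁴/G = 1.210 × 10^44 N.
241 × 1.210 × 10^44 N = 2.917 × 10^46 N

2.917 × 10^46 N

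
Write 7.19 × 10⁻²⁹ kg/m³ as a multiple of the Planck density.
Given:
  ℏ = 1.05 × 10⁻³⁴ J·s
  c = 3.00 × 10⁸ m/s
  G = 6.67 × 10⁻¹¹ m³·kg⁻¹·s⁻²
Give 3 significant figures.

1.38 × 10⁻¹²⁵

Planck density: ρ_P = c⁵/(ℏG²) = 5.20 × 10⁹⁶ kg/m³.
7.19 × 10⁻²⁹ / 5.20 × 10⁹⁶ = 1.38 × 10⁻¹²⁵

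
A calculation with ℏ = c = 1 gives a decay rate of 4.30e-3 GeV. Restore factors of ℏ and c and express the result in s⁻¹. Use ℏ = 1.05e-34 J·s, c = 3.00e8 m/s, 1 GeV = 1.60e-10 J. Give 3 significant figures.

A rate is [E]/ℏ; divide by ℏ.
1 GeV → 1/ℏ × (1 GeV in J) = 1.52e24 s⁻¹.
Result: 4.30e-3 × 1.52e24 = 6.55e21 s⁻¹.

6.55e21 s⁻¹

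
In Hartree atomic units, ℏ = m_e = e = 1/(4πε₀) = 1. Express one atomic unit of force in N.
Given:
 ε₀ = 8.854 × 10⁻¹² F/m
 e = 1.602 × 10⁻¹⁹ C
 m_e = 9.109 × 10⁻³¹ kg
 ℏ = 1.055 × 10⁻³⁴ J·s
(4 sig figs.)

8.220 × 10⁻⁸ N

Dimensional analysis gives F_au = E_h/a₀ = m_e²e⁶/((4πε₀)³ℏ⁴).
E_h = 4.354 × 10⁻¹⁸ J
a₀ = 5.297 × 10⁻¹¹ m
E_h/a₀ = 8.220 × 10⁻⁸ N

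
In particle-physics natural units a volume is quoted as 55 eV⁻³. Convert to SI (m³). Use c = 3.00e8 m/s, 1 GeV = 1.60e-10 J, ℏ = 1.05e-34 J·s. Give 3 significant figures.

Volume is [L]³ = [E]⁻³·(ℏc)³.
1 GeV⁻³ → (ℏc)³ × (1 GeV in J)⁻³ = 7.63e-48 m³.
Convert the energy scale: 55 eV⁻³ = 5.50e28 GeV⁻³.
Result: 5.50e28 × 7.63e-48 = 4.20e-19 m³.

4.20e-19 m³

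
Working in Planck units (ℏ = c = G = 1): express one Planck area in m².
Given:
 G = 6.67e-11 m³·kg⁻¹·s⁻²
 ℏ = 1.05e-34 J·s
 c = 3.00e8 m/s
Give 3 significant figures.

2.59e-70 m²

The unique combination of the constants set to 1 with dimensions of area is A_P = ℏG/c³.
  = 7.00e-45 / 2.70e25
  = 2.59e-70 m²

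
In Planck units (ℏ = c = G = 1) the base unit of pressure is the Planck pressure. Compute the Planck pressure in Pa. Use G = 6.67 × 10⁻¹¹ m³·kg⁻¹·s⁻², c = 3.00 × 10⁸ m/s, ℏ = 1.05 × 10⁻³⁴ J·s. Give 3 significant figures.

4.68 × 10¹¹³ Pa

p_P = c⁷/(ℏG²)
  = 2.19 × 10⁵⁹ / 4.67 × 10⁻⁵⁵
  = 4.68 × 10¹¹³ Pa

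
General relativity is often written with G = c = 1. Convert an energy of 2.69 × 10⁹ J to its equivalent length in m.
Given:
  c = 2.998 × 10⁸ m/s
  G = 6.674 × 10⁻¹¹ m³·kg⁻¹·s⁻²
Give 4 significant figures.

Energy → length via G/c⁴.
2.69 × 10⁹ J × (G/c⁴) = 2.222 × 10⁻³⁵ m

2.222 × 10⁻³⁵ m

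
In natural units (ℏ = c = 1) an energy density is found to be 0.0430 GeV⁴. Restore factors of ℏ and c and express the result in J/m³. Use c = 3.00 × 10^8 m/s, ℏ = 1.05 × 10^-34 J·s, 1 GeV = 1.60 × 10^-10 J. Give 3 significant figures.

[E]/[L]³ = [E]⁴/(ℏc)³; restore (ℏc)⁻³.
1 GeV⁴ → 1/(ℏc)³ × (1 GeV in J)⁴ = 2.10 × 10^37 J/m³.
Result: 0.0430 × 2.10 × 10^37 = 9.02 × 10^35 J/m³.

9.02 × 10^35 J/m³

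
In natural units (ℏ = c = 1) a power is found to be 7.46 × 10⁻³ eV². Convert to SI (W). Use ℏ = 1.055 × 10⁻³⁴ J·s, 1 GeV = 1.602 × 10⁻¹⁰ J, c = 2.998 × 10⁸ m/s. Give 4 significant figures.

Power is [E]/[T] = [E]²/ℏ.
1 GeV² → 1/ℏ × (1 GeV in J)² = 2.433 × 10¹⁴ W.
Convert the energy scale: 7.46 × 10⁻³ eV² = 7.46 × 10⁻²¹ GeV².
Result: 7.46 × 10⁻²¹ × 2.433 × 10¹⁴ = 1.815 × 10⁻⁶ W.

1.815 × 10⁻⁶ W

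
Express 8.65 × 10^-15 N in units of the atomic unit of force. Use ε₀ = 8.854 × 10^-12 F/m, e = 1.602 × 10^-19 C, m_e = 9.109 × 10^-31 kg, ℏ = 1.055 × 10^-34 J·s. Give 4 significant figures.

1.052 × 10^-7

atomic unit of force: F_au = E_h/a₀ = m_e²e⁶/((4πε₀)³ℏ⁴) = 8.220 × 10^-8 N.
8.65 × 10^-15 / 8.220 × 10^-8 = 1.052 × 10^-7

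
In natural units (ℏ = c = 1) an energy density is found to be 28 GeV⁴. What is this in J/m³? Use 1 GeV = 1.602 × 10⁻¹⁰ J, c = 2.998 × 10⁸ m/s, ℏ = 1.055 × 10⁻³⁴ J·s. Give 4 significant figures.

[E]/[L]³ = [E]⁴/(ℏc)³; restore (ℏc)⁻³.
1 GeV⁴ → 1/(ℏc)³ × (1 GeV in J)⁴ = 2.082 × 10³⁷ J/m³.
Result: 28 × 2.082 × 10³⁷ = 5.828 × 10³⁸ J/m³.

5.828 × 10³⁸ J/m³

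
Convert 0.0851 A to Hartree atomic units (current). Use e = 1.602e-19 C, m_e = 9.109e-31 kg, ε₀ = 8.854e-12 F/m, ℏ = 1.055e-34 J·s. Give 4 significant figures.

12.87

atomic unit of electric current: I_au = e E_h/ℏ = m_e e⁵/((4πε₀)²ℏ³) = 6.612e-3 A.
0.0851 / 6.612e-3 = 12.87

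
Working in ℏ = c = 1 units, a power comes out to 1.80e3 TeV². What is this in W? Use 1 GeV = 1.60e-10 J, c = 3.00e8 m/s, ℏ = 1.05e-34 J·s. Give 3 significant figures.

4.39e23 W

Power is [E]/[T] = [E]²/ℏ.
1 GeV² → 1/ℏ × (1 GeV in J)² = 2.44e14 W.
Convert the energy scale: 1.80e3 TeV² = 1.80e9 GeV².
Result: 1.80e9 × 2.44e14 = 4.39e23 W.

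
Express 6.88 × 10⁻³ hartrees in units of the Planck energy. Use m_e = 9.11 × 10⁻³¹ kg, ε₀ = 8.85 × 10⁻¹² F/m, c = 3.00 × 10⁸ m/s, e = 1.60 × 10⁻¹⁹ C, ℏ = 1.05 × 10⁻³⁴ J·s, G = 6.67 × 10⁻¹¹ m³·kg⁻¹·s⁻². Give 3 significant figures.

hartree: E_h = m_e e⁴/(4πε₀ℏ)² = 4.38 × 10⁻¹⁸ J
Planck energy: E_P = √(ℏc⁵/G) = 1.96 × 10⁹ J
6.88 × 10⁻³ × 4.38 × 10⁻¹⁸ / 1.96 × 10⁹ = 1.54 × 10⁻²⁹

1.54 × 10⁻²⁹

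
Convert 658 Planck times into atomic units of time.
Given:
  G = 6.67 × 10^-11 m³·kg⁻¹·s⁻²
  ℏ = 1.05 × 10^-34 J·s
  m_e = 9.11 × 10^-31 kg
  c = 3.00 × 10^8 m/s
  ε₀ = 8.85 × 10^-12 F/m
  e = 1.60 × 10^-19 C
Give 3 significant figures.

1.47 × 10^-24

Planck time: t_P = √(ℏG/c⁵) = 5.37 × 10^-44 s
atomic unit of time: τ_au = (4πε₀)²ℏ³/(m_e e⁴) = 2.40 × 10^-17 s
658 × 5.37 × 10^-44 / 2.40 × 10^-17 = 1.47 × 10^-24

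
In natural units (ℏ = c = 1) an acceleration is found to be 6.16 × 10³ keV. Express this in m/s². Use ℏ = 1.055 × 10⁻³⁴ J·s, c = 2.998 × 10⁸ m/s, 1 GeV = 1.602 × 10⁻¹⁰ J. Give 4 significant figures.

2.804 × 10³⁰ m/s²

Acceleration is [L]/[T]² = c·[E]/ℏ.
1 GeV → c/ℏ × (1 GeV in J) = 4.552 × 10³² m/s².
Convert the energy scale: 6.16 × 10³ keV = 6.16 × 10⁻³ GeV.
Result: 6.16 × 10⁻³ × 4.552 × 10³² = 2.804 × 10³⁰ m/s².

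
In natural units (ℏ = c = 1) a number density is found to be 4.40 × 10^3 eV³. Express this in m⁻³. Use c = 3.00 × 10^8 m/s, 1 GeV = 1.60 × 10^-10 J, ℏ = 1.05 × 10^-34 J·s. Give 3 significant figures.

Number density is [L]⁻³ = [E]³/(ℏc)³.
1 GeV³ → 1/(ℏc)³ × (1 GeV in J)³ = 1.31 × 10^47 m⁻³.
Convert the energy scale: 4.40 × 10^3 eV³ = 4.40 × 10^-24 GeV³.
Result: 4.40 × 10^-24 × 1.31 × 10^47 = 5.77 × 10^23 m⁻³.

5.77 × 10^23 m⁻³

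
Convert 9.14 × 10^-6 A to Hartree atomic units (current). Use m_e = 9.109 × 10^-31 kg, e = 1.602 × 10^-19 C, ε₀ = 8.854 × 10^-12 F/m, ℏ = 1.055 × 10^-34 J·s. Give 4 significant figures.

atomic unit of electric current: I_au = e E_h/ℏ = m_e e⁵/((4πε₀)²ℏ³) = 6.612 × 10^-3 A.
9.14 × 10^-6 / 6.612 × 10^-3 = 1.382 × 10^-3

1.382 × 10^-3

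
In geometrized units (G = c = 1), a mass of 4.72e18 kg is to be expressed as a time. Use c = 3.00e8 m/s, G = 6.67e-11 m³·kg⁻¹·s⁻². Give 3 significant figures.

1.17e-17 s

Mass → time via G/c³.
4.72e18 kg × (G/c³) = 1.17e-17 s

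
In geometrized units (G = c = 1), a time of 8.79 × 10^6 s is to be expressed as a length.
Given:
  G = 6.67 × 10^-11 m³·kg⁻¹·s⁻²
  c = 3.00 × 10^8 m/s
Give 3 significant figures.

Time → length via c.
8.79 × 10^6 s × (c) = 2.64 × 10^15 m

2.64 × 10^15 m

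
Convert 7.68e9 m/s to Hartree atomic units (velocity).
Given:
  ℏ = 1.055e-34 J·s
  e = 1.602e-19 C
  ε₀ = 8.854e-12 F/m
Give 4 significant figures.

atomic unit of velocity: v_au = e²/(4πε₀ℏ) = 2.186e6 m/s.
7.68e9 / 2.186e6 = 3.513e3

3.513e3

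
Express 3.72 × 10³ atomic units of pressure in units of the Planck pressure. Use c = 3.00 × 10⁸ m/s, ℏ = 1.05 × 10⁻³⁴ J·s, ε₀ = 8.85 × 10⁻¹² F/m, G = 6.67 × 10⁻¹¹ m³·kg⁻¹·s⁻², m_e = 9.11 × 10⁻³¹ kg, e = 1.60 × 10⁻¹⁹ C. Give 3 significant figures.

2.39 × 10⁻⁹⁷

atomic unit of pressure: P_au = E_h/a₀³ = m_e⁴e¹⁰/((4πε₀)⁵ℏ⁸) = 3.01 × 10¹³ Pa
Planck pressure: p_P = c⁷/(ℏG²) = 4.68 × 10¹¹³ Pa
3.72 × 10³ × 3.01 × 10¹³ / 4.68 × 10¹¹³ = 2.39 × 10⁻⁹⁷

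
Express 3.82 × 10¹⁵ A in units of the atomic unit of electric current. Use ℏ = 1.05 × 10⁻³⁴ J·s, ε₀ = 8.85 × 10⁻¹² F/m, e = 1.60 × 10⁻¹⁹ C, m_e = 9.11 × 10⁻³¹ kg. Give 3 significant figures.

5.73 × 10¹⁷

atomic unit of electric current: I_au = e E_h/ℏ = m_e e⁵/((4πε₀)²ℏ³) = 6.67 × 10⁻³ A.
3.82 × 10¹⁵ / 6.67 × 10⁻³ = 5.73 × 10¹⁷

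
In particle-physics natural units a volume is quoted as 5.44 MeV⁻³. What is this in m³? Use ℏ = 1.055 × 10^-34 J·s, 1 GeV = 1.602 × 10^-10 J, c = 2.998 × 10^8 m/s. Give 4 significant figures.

Volume is [L]³ = [E]⁻³·(ℏc)³.
1 GeV⁻³ → (ℏc)³ × (1 GeV in J)⁻³ = 7.696 × 10^-48 m³.
Convert the energy scale: 5.44 MeV⁻³ = 5.44 × 10^9 GeV⁻³.
Result: 5.44 × 10^9 × 7.696 × 10^-48 = 4.187 × 10^-38 m³.

4.187 × 10^-38 m³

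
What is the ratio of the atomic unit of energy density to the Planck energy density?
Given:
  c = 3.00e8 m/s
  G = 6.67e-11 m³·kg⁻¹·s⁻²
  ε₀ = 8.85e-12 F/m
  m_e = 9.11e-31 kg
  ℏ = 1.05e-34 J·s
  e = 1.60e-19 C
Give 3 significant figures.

atomic unit of energy density: u_au = E_h/a₀³ = m_e⁴e¹⁰/((4πε₀)⁵ℏ⁸) = 3.01e13 J/m³
Planck energy density: u_P = c⁷/(ℏG²) = 4.68e113 J/m³
ratio = 3.01e13 / 4.68e113 = 6.44e-101

6.44e-101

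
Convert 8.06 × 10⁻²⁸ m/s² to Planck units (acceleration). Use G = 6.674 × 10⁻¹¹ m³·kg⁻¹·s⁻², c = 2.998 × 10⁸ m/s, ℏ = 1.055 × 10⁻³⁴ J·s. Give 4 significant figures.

1.450 × 10⁻⁷⁹

Planck acceleration: a_P = √(c⁷/(ℏG)) = 5.560 × 10⁵¹ m/s².
8.06 × 10⁻²⁸ / 5.560 × 10⁵¹ = 1.450 × 10⁻⁷⁹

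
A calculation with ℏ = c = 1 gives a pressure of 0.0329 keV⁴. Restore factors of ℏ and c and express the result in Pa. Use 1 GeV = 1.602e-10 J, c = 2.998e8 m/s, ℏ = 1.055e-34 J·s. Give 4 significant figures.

Pressure is [E]/[L]³ = [E]⁴/(ℏc)³.
1 GeV⁴ → 1/(ℏc)³ × (1 GeV in J)⁴ = 2.082e37 Pa.
Convert the energy scale: 0.0329 keV⁴ = 3.29e-26 GeV⁴.
Result: 3.29e-26 × 2.082e37 = 6.848e11 Pa.

6.848e11 Pa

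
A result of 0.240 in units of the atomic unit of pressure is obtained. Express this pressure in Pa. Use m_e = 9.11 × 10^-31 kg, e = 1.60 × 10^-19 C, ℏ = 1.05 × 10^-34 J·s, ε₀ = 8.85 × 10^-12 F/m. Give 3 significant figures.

7.23 × 10^12 Pa

One atomic unit of pressure: P_au = E_h/a₀³ = m_e⁴e¹⁰/((4πε₀)⁵ℏ⁸) = 3.01 × 10^13 Pa.
0.240 × 3.01 × 10^13 Pa = 7.23 × 10^12 Pa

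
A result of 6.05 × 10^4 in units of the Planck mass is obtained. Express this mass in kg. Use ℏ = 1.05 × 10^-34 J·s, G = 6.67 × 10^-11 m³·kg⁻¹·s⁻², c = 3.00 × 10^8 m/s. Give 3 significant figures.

One Planck mass: m_P = √(ℏc/G) = 2.17 × 10^-8 kg.
6.05 × 10^4 × 2.17 × 10^-8 kg = 1.31 × 10^-3 kg

1.31 × 10^-3 kg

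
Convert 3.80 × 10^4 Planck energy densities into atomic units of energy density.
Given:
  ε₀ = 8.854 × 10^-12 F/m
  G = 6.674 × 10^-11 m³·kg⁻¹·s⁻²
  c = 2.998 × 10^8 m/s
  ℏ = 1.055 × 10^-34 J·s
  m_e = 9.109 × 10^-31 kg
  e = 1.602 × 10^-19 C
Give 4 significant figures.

6.010 × 10^104

Planck energy density: u_P = c⁷/(ℏG²) = 4.632 × 10^113 J/m³
atomic unit of energy density: u_au = E_h/a₀³ = m_e⁴e¹⁰/((4πε₀)⁵ℏ⁸) = 2.929 × 10^13 J/m³
3.80 × 10^4 × 4.632 × 10^113 / 2.929 × 10^13 = 6.010 × 10^104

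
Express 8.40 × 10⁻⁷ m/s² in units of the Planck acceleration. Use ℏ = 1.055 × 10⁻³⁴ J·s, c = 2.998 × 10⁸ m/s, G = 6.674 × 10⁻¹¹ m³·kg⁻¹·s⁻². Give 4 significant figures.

1.511 × 10⁻⁵⁸

Planck acceleration: a_P = √(c⁷/(ℏG)) = 5.560 × 10⁵¹ m/s².
8.40 × 10⁻⁷ / 5.560 × 10⁵¹ = 1.511 × 10⁻⁵⁸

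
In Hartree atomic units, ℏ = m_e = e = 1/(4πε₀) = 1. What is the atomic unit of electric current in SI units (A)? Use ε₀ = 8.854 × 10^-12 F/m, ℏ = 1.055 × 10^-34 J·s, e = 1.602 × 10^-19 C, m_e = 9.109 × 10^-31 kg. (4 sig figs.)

6.612 × 10^-3 A

From ℏ = m_e = e = 1/(4πε₀) = 1 the current scale is I_au = e E_h/ℏ = m_e e⁵/((4πε₀)²ℏ³).
E_h = 4.354 × 10^-18 J
e·E_h/ℏ = 6.612 × 10^-3 A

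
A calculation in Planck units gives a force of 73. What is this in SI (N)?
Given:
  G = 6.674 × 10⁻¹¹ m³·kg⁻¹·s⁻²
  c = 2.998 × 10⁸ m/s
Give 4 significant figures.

8.836 × 10⁴⁵ N

One Planck force: F_P = c⁴/G = 1.210 × 10⁴⁴ N.
73 × 1.210 × 10⁴⁴ N = 8.836 × 10⁴⁵ N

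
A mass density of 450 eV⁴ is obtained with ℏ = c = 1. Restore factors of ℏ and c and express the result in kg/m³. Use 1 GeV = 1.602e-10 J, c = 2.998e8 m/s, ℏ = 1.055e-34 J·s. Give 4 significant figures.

1.042e-13 kg/m³

Mass density is [E]/(c²[L]³) = [E]⁴/(ℏ³c⁵).
1 GeV⁴ → 1/(ℏ³c⁵) × (1 GeV in J)⁴ = 2.316e20 kg/m³.
Convert the energy scale: 450 eV⁴ = 4.50e-34 GeV⁴.
Result: 4.50e-34 × 2.316e20 = 1.042e-13 kg/m³.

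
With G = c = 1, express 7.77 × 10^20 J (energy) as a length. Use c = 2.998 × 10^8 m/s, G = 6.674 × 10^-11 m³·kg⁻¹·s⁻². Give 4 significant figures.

Energy → length via G/c⁴.
7.77 × 10^20 J × (G/c⁴) = 6.419 × 10^-24 m

6.419 × 10^-24 m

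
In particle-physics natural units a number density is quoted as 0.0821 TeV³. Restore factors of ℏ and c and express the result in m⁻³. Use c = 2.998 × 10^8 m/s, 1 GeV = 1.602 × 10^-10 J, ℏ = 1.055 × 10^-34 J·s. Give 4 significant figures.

Number density is [L]⁻³ = [E]³/(ℏc)³.
1 GeV³ → 1/(ℏc)³ × (1 GeV in J)³ = 1.299 × 10^47 m⁻³.
Convert the energy scale: 0.0821 TeV³ = 8.21 × 10^7 GeV³.
Result: 8.21 × 10^7 × 1.299 × 10^47 = 1.067 × 10^55 m⁻³.

1.067 × 10^55 m⁻³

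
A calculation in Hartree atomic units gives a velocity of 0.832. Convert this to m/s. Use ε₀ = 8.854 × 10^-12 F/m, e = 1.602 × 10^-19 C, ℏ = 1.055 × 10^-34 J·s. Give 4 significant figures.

One atomic unit of velocity: v_au = e²/(4πε₀ℏ) = 2.186 × 10^6 m/s.
0.832 × 2.186 × 10^6 m/s = 1.819 × 10^6 m/s

1.819 × 10^6 m/s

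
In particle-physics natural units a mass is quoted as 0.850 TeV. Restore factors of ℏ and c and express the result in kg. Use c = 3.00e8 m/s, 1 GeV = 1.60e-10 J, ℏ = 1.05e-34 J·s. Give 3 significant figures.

1.51e-24 kg

Mass is [E]/c²; divide by c².
1 GeV → 1/c² × (1 GeV in J) = 1.78e-27 kg.
Convert the energy scale: 0.850 TeV = 850 GeV.
Result: 850 × 1.78e-27 = 1.51e-24 kg.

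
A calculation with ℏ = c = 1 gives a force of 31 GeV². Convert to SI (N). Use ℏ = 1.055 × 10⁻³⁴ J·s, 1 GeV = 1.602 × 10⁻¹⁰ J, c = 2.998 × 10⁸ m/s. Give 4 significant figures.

Force is [E]/[L] = [E]²/(ℏc); restore (ℏc)⁻¹.
1 GeV² → 1/(ℏc) × (1 GeV in J)² = 8.114 × 10⁵ N.
Result: 31 × 8.114 × 10⁵ = 2.515 × 10⁷ N.

2.515 × 10⁷ N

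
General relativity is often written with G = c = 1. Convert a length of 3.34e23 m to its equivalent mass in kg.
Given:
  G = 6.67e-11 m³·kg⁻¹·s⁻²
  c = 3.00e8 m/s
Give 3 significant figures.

Length → mass via c²/G.
3.34e23 m × (c²/G) = 4.51e50 kg

4.51e50 kg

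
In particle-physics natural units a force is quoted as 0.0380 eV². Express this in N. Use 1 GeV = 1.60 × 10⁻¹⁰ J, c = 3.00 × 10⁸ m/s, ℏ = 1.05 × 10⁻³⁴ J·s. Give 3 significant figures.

Force is [E]/[L] = [E]²/(ℏc); restore (ℏc)⁻¹.
1 GeV² → 1/(ℏc) × (1 GeV in J)² = 8.13 × 10⁵ N.
Convert the energy scale: 0.0380 eV² = 3.80 × 10⁻²⁰ GeV².
Result: 3.80 × 10⁻²⁰ × 8.13 × 10⁵ = 3.09 × 10⁻¹⁴ N.

3.09 × 10⁻¹⁴ N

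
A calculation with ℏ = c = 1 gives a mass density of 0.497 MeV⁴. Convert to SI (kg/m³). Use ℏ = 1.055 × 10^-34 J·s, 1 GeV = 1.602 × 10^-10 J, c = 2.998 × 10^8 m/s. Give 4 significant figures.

1.151 × 10^8 kg/m³

Mass density is [E]/(c²[L]³) = [E]⁴/(ℏ³c⁵).
1 GeV⁴ → 1/(ℏ³c⁵) × (1 GeV in J)⁴ = 2.316 × 10^20 kg/m³.
Convert the energy scale: 0.497 MeV⁴ = 4.97 × 10^-13 GeV⁴.
Result: 4.97 × 10^-13 × 2.316 × 10^20 = 1.151 × 10^8 kg/m³.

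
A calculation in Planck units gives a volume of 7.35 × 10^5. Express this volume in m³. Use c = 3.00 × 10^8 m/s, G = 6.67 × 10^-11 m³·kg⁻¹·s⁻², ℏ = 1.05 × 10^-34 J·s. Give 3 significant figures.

One Planck volume: V_P = (ℏG/c³)^(3/2) = 4.18 × 10^-105 m³.
7.35 × 10^5 × 4.18 × 10^-105 m³ = 3.07 × 10^-99 m³

3.07 × 10^-99 m³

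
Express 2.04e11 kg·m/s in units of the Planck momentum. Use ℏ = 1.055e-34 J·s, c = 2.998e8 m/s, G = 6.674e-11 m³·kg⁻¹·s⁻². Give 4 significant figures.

3.126e10

Planck momentum: p_P = √(ℏc³/G) = 6.527 kg·m/s.
2.04e11 / 6.527 = 3.126e10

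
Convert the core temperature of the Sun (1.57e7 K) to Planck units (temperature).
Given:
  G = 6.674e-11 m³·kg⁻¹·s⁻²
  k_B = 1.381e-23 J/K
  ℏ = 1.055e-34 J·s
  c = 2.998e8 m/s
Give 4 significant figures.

Planck temperature: T_P = √(ℏc⁵/G) / k_B = 1.417e32 K.
1.57e7 / 1.417e32 = 1.108e-25

1.108e-25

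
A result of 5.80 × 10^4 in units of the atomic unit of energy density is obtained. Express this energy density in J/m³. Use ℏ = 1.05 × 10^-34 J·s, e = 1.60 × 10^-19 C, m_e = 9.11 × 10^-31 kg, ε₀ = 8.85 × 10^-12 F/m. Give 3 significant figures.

1.75 × 10^18 J/m³

One atomic unit of energy density: u_au = E_h/a₀³ = m_e⁴e¹⁰/((4πε₀)⁵ℏ⁸) = 3.01 × 10^13 J/m³.
5.80 × 10^4 × 3.01 × 10^13 J/m³ = 1.75 × 10^18 J/m³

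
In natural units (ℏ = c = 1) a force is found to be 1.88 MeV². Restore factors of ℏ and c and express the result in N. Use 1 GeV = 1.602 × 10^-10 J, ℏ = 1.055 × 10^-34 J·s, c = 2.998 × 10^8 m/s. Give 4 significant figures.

Force is [E]/[L] = [E]²/(ℏc); restore (ℏc)⁻¹.
1 GeV² → 1/(ℏc) × (1 GeV in J)² = 8.114 × 10^5 N.
Convert the energy scale: 1.88 MeV² = 1.88 × 10^-6 GeV².
Result: 1.88 × 10^-6 × 8.114 × 10^5 = 1.525 N.

1.525 N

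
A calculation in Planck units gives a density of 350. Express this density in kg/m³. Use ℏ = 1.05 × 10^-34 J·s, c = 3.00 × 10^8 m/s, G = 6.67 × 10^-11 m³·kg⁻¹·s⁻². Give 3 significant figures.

1.82 × 10^99 kg/m³

One Planck density: ρ_P = c⁵/(ℏG²) = 5.20 × 10^96 kg/m³.
350 × 5.20 × 10^96 kg/m³ = 1.82 × 10^99 kg/m³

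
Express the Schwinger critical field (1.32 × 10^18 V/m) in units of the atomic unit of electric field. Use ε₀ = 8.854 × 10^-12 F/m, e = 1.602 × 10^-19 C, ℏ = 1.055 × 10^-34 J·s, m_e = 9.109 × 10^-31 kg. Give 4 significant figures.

atomic unit of electric field: E_au = E_h/(e a₀) = m_e²e⁵/((4πε₀)³ℏ⁴) = 5.131 × 10^11 V/m.
1.32 × 10^18 / 5.131 × 10^11 = 2.573 × 10^6

2.573 × 10^6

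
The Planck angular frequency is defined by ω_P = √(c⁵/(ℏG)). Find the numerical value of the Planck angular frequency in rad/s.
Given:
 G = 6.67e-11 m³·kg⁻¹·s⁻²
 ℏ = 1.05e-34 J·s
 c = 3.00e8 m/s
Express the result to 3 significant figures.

ω_P = √(c⁵/(ℏG))
  = √(3.47e86)
  = 1.86e43 rad/s

1.86e43 rad/s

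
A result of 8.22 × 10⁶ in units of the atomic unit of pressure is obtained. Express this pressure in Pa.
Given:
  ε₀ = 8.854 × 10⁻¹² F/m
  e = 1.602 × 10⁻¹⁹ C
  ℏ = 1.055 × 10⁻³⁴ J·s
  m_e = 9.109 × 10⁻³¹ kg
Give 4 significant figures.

2.408 × 10²⁰ Pa

One atomic unit of pressure: P_au = E_h/a₀³ = m_e⁴e¹⁰/((4πε₀)⁵ℏ⁸) = 2.929 × 10¹³ Pa.
8.22 × 10⁶ × 2.929 × 10¹³ Pa = 2.408 × 10²⁰ Pa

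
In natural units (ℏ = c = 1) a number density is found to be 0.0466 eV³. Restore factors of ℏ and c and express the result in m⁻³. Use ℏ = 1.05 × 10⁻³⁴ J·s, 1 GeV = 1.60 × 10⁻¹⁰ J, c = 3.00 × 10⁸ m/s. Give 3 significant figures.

6.11 × 10¹⁸ m⁻³

Number density is [L]⁻³ = [E]³/(ℏc)³.
1 GeV³ → 1/(ℏc)³ × (1 GeV in J)³ = 1.31 × 10⁴⁷ m⁻³.
Convert the energy scale: 0.0466 eV³ = 4.66 × 10⁻²⁹ GeV³.
Result: 4.66 × 10⁻²⁹ × 1.31 × 10⁴⁷ = 6.11 × 10¹⁸ m⁻³.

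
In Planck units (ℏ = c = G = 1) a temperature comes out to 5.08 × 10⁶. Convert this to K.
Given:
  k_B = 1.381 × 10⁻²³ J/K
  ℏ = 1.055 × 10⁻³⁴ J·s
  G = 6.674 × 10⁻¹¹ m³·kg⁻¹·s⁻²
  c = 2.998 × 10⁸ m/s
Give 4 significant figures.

One Planck temperature: T_P = √(ℏc⁵/G) / k_B = 1.417 × 10³² K.
5.08 × 10⁶ × 1.417 × 10³² K = 7.198 × 10³⁸ K

7.198 × 10³⁸ K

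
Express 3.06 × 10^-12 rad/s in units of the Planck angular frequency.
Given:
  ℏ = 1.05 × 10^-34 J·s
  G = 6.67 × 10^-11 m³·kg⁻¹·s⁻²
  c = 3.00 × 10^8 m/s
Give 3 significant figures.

Planck angular frequency: ω_P = √(c⁵/(ℏG)) = 1.86 × 10^43 rad/s.
3.06 × 10^-12 / 1.86 × 10^43 = 1.64 × 10^-55

1.64 × 10^-55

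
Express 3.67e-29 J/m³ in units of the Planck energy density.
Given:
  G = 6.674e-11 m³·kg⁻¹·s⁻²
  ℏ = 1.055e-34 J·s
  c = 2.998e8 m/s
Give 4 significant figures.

7.923e-143

Planck energy density: u_P = c⁷/(ℏG²) = 4.632e113 J/m³.
3.67e-29 / 4.632e113 = 7.923e-143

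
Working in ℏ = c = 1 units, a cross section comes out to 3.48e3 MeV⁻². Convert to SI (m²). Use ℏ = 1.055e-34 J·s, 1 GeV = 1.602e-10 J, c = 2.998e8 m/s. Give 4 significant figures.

1.357e-22 m²

Area is [L]² = [E]⁻²·(ℏc)²; restore (ℏc)².
1 GeV⁻² → (ℏc)² × (1 GeV in J)⁻² = 3.898e-32 m².
Convert the energy scale: 3.48e3 MeV⁻² = 3.48e9 GeV⁻².
Result: 3.48e9 × 3.898e-32 = 1.357e-22 m².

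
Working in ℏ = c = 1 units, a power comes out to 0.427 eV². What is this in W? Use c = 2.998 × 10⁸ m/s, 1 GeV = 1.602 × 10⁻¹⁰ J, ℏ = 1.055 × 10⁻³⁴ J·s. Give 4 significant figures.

1.039 × 10⁻⁴ W

Power is [E]/[T] = [E]²/ℏ.
1 GeV² → 1/ℏ × (1 GeV in J)² = 2.433 × 10¹⁴ W.
Convert the energy scale: 0.427 eV² = 4.27 × 10⁻¹⁹ GeV².
Result: 4.27 × 10⁻¹⁹ × 2.433 × 10¹⁴ = 1.039 × 10⁻⁴ W.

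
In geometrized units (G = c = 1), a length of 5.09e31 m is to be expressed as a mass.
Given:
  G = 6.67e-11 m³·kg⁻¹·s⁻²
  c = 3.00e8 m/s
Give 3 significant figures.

6.87e58 kg

Length → mass via c²/G.
5.09e31 m × (c²/G) = 6.87e58 kg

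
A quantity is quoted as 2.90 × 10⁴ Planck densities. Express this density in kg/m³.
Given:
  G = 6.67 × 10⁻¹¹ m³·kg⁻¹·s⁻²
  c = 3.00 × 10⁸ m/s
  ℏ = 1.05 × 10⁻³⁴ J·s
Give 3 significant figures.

1.51 × 10¹⁰¹ kg/m³

One Planck density: ρ_P = c⁵/(ℏG²) = 5.20 × 10⁹⁶ kg/m³.
2.90 × 10⁴ × 5.20 × 10⁹⁶ kg/m³ = 1.51 × 10¹⁰¹ kg/m³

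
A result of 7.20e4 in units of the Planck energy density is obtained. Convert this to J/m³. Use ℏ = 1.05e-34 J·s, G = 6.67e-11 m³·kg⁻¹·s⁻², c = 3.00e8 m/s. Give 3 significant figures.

3.37e118 J/m³

One Planck energy density: u_P = c⁷/(ℏG²) = 4.68e113 J/m³.
7.20e4 × 4.68e113 J/m³ = 3.37e118 J/m³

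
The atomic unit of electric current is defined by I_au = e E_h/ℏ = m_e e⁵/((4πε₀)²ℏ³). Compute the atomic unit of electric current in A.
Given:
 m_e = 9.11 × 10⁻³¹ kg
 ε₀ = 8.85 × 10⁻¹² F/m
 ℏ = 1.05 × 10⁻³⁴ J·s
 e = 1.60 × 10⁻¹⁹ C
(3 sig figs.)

6.67 × 10⁻³ A

I_au = e E_h/ℏ = m_e e⁵/((4πε₀)²ℏ³)
E_h = 4.38 × 10⁻¹⁸ J
e·E_h/ℏ = 6.67 × 10⁻³ A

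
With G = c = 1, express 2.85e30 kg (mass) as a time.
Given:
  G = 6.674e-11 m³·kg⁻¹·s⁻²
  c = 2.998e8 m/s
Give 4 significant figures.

Mass → time via G/c³.
2.85e30 kg × (G/c³) = 7.059e-6 s

7.059e-6 s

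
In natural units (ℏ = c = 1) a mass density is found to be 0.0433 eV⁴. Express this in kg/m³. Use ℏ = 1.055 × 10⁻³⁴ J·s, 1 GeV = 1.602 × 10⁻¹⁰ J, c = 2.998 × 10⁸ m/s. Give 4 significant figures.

Mass density is [E]/(c²[L]³) = [E]⁴/(ℏ³c⁵).
1 GeV⁴ → 1/(ℏ³c⁵) × (1 GeV in J)⁴ = 2.316 × 10²⁰ kg/m³.
Convert the energy scale: 0.0433 eV⁴ = 4.33 × 10⁻³⁸ GeV⁴.
Result: 4.33 × 10⁻³⁸ × 2.316 × 10²⁰ = 1.003 × 10⁻¹⁷ kg/m³.

1.003 × 10⁻¹⁷ kg/m³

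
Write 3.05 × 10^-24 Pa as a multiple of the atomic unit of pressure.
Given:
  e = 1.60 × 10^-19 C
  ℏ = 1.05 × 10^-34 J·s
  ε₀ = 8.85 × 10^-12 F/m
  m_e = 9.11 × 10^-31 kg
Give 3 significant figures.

atomic unit of pressure: P_au = E_h/a₀³ = m_e⁴e¹⁰/((4πε₀)⁵ℏ⁸) = 3.01 × 10^13 Pa.
3.05 × 10^-24 / 3.01 × 10^13 = 1.01 × 10^-37

1.01 × 10^-37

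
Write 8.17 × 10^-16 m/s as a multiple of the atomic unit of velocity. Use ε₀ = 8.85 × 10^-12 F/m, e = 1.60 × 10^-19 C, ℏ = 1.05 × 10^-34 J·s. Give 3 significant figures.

atomic unit of velocity: v_au = e²/(4πε₀ℏ) = 2.19 × 10^6 m/s.
8.17 × 10^-16 / 2.19 × 10^6 = 3.73 × 10^-22

3.73 × 10^-22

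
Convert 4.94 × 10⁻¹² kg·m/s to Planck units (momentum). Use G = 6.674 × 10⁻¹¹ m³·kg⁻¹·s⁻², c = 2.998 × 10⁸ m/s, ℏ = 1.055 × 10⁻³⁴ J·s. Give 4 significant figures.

7.569 × 10⁻¹³

Planck momentum: p_P = √(ℏc³/G) = 6.527 kg·m/s.
4.94 × 10⁻¹² / 6.527 = 7.569 × 10⁻¹³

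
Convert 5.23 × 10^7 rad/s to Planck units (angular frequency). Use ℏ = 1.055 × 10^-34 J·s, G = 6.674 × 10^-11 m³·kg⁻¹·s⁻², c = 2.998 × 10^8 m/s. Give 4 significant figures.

2.820 × 10^-36

Planck angular frequency: ω_P = √(c⁵/(ℏG)) = 1.855 × 10^43 rad/s.
5.23 × 10^7 / 1.855 × 10^43 = 2.820 × 10^-36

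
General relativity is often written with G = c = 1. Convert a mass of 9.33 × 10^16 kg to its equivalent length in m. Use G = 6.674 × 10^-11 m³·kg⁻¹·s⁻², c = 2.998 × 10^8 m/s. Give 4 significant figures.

6.928 × 10^-11 m

In G = c = 1 units mass has dimensions of length; the conversion factor is G/c².
9.33 × 10^16 kg × (G/c²) = 6.928 × 10^-11 m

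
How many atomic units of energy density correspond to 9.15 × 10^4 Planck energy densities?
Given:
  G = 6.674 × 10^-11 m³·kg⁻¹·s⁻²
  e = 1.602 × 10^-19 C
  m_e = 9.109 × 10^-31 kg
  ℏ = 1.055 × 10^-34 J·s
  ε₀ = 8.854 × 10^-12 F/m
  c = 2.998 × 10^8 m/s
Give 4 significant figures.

Planck energy density: u_P = c⁷/(ℏG²) = 4.632 × 10^113 J/m³
atomic unit of energy density: u_au = E_h/a₀³ = m_e⁴e¹⁰/((4πε₀)⁵ℏ⁸) = 2.929 × 10^13 J/m³
9.15 × 10^4 × 4.632 × 10^113 / 2.929 × 10^13 = 1.447 × 10^105

1.447 × 10^105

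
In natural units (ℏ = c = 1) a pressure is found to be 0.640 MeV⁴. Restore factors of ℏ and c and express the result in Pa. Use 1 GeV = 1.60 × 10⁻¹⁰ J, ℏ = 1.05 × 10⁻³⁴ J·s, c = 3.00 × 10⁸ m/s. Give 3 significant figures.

1.34 × 10²⁵ Pa

Pressure is [E]/[L]³ = [E]⁴/(ℏc)³.
1 GeV⁴ → 1/(ℏc)³ × (1 GeV in J)⁴ = 2.10 × 10³⁷ Pa.
Convert the energy scale: 0.640 MeV⁴ = 6.40 × 10⁻¹³ GeV⁴.
Result: 6.40 × 10⁻¹³ × 2.10 × 10³⁷ = 1.34 × 10²⁵ Pa.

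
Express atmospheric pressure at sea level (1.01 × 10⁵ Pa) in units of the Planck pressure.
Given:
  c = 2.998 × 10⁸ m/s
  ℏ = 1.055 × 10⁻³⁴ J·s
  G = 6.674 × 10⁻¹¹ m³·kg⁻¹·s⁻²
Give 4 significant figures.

2.180 × 10⁻¹⁰⁹

Planck pressure: p_P = c⁷/(ℏG²) = 4.632 × 10¹¹³ Pa.
1.01 × 10⁵ / 4.632 × 10¹¹³ = 2.180 × 10⁻¹⁰⁹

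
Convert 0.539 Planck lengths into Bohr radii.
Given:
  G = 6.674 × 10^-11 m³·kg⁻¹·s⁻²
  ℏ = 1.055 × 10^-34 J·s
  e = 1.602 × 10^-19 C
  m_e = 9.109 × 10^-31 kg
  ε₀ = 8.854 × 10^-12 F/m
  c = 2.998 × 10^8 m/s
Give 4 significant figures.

1.645 × 10^-25

Planck length: ℓ_P = √(ℏG/c³) = 1.616 × 10^-35 m
Bohr radius: a₀ = 4πε₀ℏ²/(m_e e²) = 5.297 × 10^-11 m
0.539 × 1.616 × 10^-35 / 5.297 × 10^-11 = 1.645 × 10^-25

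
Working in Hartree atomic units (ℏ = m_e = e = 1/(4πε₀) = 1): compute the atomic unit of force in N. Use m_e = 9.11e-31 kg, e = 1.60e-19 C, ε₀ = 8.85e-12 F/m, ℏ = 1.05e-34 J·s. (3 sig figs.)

The unique combination of the constants set to 1 with dimensions of force is F_au = E_h/a₀ = m_e²e⁶/((4πε₀)³ℏ⁴).
E_h = 4.38e-18 J
a₀ = 5.26e-11 m
E_h/a₀ = 8.33e-8 N

8.33e-8 N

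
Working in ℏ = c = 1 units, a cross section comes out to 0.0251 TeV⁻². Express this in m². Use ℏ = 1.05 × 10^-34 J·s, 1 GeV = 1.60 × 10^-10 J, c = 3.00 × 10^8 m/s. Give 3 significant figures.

9.73 × 10^-40 m²

Area is [L]² = [E]⁻²·(ℏc)²; restore (ℏc)².
1 GeV⁻² → (ℏc)² × (1 GeV in J)⁻² = 3.88 × 10^-32 m².
Convert the energy scale: 0.0251 TeV⁻² = 2.51 × 10^-8 GeV⁻².
Result: 2.51 × 10^-8 × 3.88 × 10^-32 = 9.73 × 10^-40 m².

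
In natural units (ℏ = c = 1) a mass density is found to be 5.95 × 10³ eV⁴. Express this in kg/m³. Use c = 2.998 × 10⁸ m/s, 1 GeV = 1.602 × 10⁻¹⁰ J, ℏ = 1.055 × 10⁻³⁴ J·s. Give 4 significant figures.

Mass density is [E]/(c²[L]³) = [E]⁴/(ℏ³c⁵).
1 GeV⁴ → 1/(ℏ³c⁵) × (1 GeV in J)⁴ = 2.316 × 10²⁰ kg/m³.
Convert the energy scale: 5.95 × 10³ eV⁴ = 5.95 × 10⁻³³ GeV⁴.
Result: 5.95 × 10⁻³³ × 2.316 × 10²⁰ = 1.378 × 10⁻¹² kg/m³.

1.378 × 10⁻¹² kg/m³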